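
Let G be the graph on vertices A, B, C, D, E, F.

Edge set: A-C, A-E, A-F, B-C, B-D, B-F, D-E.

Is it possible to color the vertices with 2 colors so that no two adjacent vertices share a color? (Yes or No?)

No

The cycle C-A-E-D-B-C has odd length 5, so it cannot be 2-colored; at least 3 colors are needed.
So 2 colors are not enough.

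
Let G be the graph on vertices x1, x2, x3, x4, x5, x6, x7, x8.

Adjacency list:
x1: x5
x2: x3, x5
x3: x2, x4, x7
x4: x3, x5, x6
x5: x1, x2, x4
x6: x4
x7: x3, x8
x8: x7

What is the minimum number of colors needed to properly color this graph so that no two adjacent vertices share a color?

2

x2 and x5 are adjacent, so at least 2 colors are needed.
2 colors suffice: color R → {x1, x2, x4, x7}; color B → {x3, x5, x6, x8}. Each edge has distinct colors on its endpoints.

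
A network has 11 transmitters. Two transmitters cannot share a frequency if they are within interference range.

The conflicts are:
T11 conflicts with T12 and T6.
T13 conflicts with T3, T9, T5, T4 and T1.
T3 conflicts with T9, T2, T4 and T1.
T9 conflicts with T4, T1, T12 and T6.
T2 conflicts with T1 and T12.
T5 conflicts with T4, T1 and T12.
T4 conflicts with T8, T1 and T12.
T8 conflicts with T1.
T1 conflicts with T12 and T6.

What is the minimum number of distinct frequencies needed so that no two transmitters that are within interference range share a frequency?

T13, T3, T9, T4, T1 are mutually in conflict, so at least 5 frequencies are needed.
5 frequencies suffice: frequency 1 → {T11, T1}; frequency 2 → {T2, T4, T6}; frequency 3 → {T9, T5, T8}; frequency 4 → {T3, T12}; frequency 5 → {T13}. Each listed conflict is separated.

5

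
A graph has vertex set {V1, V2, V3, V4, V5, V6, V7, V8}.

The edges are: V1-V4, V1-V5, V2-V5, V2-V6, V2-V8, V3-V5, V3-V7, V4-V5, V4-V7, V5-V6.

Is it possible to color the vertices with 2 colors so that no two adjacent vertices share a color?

V2, V5, V6 are pairwise adjacent, so at least 3 colors are needed.
So 2 colors are not enough.

No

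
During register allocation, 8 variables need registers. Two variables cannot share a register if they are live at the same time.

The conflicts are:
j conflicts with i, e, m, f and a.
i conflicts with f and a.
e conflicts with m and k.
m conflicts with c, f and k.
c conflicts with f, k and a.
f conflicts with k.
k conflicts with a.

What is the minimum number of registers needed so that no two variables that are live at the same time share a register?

m, c, f, k are mutually in conflict, so at least 4 registers are needed.
4 registers suffice: register 1 → {m, a}; register 2 → {j, k}; register 3 → {e, f}; register 4 → {i, c}. No two conflicting variables share a register.

4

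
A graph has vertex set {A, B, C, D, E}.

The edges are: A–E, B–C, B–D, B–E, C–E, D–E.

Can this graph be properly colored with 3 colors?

Yes

The chromatic number is 3. B, D, E are pairwise adjacent, so at least 3 colors are needed.
3 colors suffice: color red → {E}; color blue → {A, B}; color green → {C, D}.
That is already a proper 3-coloring.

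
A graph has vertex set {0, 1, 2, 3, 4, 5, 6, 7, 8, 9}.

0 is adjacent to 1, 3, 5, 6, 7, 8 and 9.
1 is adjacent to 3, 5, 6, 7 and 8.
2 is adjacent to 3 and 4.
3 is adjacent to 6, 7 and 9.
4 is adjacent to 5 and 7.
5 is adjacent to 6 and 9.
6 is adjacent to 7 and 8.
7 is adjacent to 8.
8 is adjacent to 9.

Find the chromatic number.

0, 1, 6, 7, 8 form a clique, so at least 5 colors are needed.
5 colors suffice: color red → {0, 4}; color blue → {2, 6, 9}; color green → {1}; color yellow → {3, 5, 8}; color purple → {7}. Each edge has distinct colors on its endpoints.

5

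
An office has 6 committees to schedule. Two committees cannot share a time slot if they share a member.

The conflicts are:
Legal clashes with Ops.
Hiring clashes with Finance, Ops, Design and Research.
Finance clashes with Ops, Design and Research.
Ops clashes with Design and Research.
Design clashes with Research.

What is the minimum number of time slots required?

5

Hiring, Finance, Ops, Design, Research all conflict with each other, so at least 5 time slots are needed.
A valid assignment using 5 time slots: Legal=2, Hiring=3, Finance=5, Ops=1, Design=2, Research=4. No two conflicting committees share a time slot.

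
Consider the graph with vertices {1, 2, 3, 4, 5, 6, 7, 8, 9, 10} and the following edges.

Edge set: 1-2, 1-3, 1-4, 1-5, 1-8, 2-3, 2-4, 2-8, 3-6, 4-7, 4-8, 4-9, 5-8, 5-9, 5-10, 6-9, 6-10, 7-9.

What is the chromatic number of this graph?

1, 2, 4, 8 are mutually adjacent (a clique of size 4), so at least 4 colors are needed.
A valid assignment using 4 colors: 1=red, 2=yellow, 3=green, 4=blue, 5=blue, 6=blue, 7=green, 8=green, 9=red, 10=red. No two adjacent vertices share a color.

4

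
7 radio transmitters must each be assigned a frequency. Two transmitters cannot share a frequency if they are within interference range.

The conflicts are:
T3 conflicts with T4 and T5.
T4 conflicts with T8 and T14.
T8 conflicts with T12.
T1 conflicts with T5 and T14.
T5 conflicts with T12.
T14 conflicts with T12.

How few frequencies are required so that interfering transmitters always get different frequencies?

3

The cycle T3-T5-T12-T8-T4-T3 has odd length 5, so it cannot be 2-colored; at least 3 frequencies are needed.
3 frequencies suffice: frequency 1 → {T4, T1, T12}; frequency 2 → {T8, T5, T14}; frequency 3 → {T3}. Every pair that conflicts lands in different frequencies.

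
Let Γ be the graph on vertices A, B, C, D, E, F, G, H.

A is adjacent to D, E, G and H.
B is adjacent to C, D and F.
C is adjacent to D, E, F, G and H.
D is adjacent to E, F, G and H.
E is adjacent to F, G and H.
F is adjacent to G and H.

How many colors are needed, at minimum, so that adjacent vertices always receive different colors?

C, D, E, F, H are mutually adjacent (a clique of size 5), so at least 5 colors are needed.
5 colors suffice: color 1 → {D}; color 2 → {A, F}; color 3 → {C}; color 4 → {B, E}; color 5 → {G, H}. No two adjacent vertices share a color.

5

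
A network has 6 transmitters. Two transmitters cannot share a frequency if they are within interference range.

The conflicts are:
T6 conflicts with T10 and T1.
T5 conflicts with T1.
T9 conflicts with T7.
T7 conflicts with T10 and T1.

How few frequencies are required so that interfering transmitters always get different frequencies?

T7 and T1 conflict, so at least 2 frequencies are needed.
2 frequencies suffice: frequency 1 → {T9, T10, T1}; frequency 2 → {T6, T5, T7}. Each listed conflict is separated.

2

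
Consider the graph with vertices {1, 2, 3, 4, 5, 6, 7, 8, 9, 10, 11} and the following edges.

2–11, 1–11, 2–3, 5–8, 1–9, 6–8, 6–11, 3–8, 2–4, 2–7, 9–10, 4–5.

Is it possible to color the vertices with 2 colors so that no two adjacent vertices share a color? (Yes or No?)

The cycle 4-5-8-3-2-4 has odd length 5, so it cannot be 2-colored; at least 3 colors are needed.
So 2 colors are not enough.

No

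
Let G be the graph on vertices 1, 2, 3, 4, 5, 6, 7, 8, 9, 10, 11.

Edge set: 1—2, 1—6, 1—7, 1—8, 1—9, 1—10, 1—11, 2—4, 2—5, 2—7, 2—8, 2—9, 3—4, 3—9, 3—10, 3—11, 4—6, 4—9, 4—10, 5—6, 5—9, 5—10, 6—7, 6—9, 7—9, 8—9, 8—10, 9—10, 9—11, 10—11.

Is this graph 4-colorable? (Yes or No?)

The chromatic number is 4. 1, 2, 8, 9 are pairwise adjacent (a clique of size 4), so at least 4 colors are needed.
4 colors suffice: color red → {9}; color blue → {2, 6, 10}; color green → {1, 3, 5}; color yellow → {4, 7, 8, 11}.
That is already a proper 4-coloring.

Yes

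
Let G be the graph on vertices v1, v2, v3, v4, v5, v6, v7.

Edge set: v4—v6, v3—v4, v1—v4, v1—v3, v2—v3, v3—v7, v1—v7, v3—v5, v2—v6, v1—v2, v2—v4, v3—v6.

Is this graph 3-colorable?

No

v1, v2, v3, v4 form a clique, so at least 4 colors are needed.
So 3 colors are not enough.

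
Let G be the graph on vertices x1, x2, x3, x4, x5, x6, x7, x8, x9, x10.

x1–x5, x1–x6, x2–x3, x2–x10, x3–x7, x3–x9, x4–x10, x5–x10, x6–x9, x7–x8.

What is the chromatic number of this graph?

3

The cycle x5-x10-x2-x3-x9-x6-x1-x5 has odd length 7, so it cannot be 2-colored; at least 3 colors are needed.
A valid assignment using 3 colors: x1=G, x2=B, x3=R, x4=B, x5=B, x6=R, x7=B, x8=R, x9=B, x10=R. No two adjacent vertices share a color.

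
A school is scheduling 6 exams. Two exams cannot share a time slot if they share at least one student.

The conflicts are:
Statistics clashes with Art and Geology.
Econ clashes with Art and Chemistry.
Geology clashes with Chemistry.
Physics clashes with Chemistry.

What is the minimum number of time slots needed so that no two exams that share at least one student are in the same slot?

3

The cycle Chemistry-Econ-Art-Statistics-Geology-Chemistry has odd length 5, so it cannot be 2-colored; at least 3 time slots are needed.
3 time slots suffice: time slot 1 → {Art, Chemistry}; time slot 2 → {Econ, Geology, Physics}; time slot 3 → {Statistics}. Each listed conflict is separated.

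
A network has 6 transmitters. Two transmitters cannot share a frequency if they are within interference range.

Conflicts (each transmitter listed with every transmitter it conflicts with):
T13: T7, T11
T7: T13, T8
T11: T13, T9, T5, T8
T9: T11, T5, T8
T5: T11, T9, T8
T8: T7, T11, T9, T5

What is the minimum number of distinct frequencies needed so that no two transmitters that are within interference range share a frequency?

4

T11, T9, T5, T8 all conflict with each other, so at least 4 frequencies are needed.
4 frequencies suffice: frequency 1 → {T7, T11}; frequency 2 → {T13, T8}; frequency 3 → {T5}; frequency 4 → {T9}. Each listed conflict is separated.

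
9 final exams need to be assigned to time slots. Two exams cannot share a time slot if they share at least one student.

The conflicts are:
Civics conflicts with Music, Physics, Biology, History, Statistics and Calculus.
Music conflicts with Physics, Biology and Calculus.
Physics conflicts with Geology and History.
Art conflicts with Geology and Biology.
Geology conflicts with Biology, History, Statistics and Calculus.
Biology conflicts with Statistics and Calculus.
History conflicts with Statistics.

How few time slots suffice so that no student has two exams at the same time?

Civics, Music, Biology, Calculus all conflict with each other, so at least 4 time slots are needed.
4 time slots suffice: time slot 1 → {Civics, Geology}; time slot 2 → {Biology, History}; time slot 3 → {Music, Art, Statistics}; time slot 4 → {Physics, Calculus}. Each listed conflict is separated.

4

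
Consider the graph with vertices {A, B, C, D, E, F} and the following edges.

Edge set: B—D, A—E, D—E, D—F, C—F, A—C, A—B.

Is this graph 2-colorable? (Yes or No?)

The cycle D-B-A-C-F-D has odd length 5, so it cannot be 2-colored; at least 3 colors are needed.
So 2 colors are not enough.

No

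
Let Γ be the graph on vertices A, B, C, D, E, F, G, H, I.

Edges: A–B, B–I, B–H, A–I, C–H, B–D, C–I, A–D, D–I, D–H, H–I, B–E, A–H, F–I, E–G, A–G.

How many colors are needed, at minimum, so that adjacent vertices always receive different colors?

5

A, B, D, H, I form a clique, so at least 5 colors are needed.
5 colors suffice: A=3, B=2, C=2, D=5, E=3, F=2, G=1, H=4, I=1. No two adjacent vertices share a color.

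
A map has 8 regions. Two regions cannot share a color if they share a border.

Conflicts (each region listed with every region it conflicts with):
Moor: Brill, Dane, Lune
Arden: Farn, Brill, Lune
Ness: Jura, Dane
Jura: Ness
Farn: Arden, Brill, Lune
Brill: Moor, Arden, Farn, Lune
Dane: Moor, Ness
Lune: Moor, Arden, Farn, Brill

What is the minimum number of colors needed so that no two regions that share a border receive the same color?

4

Arden, Farn, Brill, Lune all conflict with each other, so at least 4 colors are needed.
4 colors suffice: color 1 → {Jura, Brill, Dane}; color 2 → {Ness, Lune}; color 3 → {Moor, Arden}; color 4 → {Farn}. No two conflicting regions share a color.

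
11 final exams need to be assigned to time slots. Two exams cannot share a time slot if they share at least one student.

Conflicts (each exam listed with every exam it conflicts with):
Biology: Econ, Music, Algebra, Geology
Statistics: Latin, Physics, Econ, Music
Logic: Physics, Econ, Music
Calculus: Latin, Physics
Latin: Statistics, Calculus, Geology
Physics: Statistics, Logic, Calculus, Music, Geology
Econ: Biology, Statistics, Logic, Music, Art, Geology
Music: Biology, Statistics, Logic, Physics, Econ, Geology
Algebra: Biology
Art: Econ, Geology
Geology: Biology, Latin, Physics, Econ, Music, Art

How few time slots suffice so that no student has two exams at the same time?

Biology, Econ, Music, Geology pairwise conflict, so at least 4 time slots are needed.
4 time slots suffice: time slot 1 → {Latin, Physics, Econ, Algebra}; time slot 2 → {Calculus, Music, Art}; time slot 3 → {Statistics, Logic, Geology}; time slot 4 → {Biology}. Every pair that conflicts lands in different time slots.

4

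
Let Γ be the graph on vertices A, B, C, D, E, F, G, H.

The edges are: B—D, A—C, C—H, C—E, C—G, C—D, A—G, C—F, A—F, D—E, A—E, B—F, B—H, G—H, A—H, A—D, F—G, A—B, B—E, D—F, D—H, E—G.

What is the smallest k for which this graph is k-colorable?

A, C, E, G are mutually adjacent (a clique of size 4), so at least 4 colors are needed.
One proper 4-coloring: A=red, B=blue, C=blue, D=green, E=yellow, F=yellow, G=green, H=yellow. Each edge has distinct colors on its endpoints.

4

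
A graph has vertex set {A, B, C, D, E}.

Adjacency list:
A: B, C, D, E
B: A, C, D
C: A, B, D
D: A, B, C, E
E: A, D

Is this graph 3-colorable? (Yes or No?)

No

A, B, C, D are mutually adjacent (a clique of size 4), so at least 4 colors are needed.
So 3 colors are not enough.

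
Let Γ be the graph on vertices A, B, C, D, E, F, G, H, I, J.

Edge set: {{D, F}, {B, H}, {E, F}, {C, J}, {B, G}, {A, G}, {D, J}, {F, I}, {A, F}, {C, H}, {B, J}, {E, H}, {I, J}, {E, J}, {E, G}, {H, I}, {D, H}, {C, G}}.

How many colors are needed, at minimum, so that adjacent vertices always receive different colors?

C and H are adjacent, so at least 2 colors are needed.
2 colors suffice: color 1 → {F, G, H, J}; color 2 → {A, B, C, D, E, I}. Every edge joins two different colors.

2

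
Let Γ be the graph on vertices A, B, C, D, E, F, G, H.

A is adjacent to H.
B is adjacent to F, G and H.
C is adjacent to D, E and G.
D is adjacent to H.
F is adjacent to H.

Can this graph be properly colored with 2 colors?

No

B, F, H are mutually adjacent, so at least 3 colors are needed.
So 2 colors are not enough.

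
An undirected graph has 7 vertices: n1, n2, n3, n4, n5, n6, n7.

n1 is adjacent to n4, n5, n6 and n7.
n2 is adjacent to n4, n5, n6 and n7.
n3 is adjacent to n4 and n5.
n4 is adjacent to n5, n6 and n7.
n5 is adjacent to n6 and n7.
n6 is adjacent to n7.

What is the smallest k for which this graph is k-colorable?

n2, n4, n5, n6, n7 are mutually adjacent (a clique of size 5), so at least 5 colors are needed.
5 colors suffice: color 1 → {n4}; color 2 → {n5}; color 3 → {n3, n7}; color 4 → {n6}; color 5 → {n1, n2}. Each edge has distinct colors on its endpoints.

5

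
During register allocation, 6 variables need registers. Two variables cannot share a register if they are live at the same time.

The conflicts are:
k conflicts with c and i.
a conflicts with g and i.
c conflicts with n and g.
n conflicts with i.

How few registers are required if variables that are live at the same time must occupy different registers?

The cycle a-i-k-c-g-a has odd length 5, so it cannot be 2-colored; at least 3 registers are needed.
3 registers suffice: register 1 → {c, i}; register 2 → {k, n, g}; register 3 → {a}. No two conflicting variables share a register.

3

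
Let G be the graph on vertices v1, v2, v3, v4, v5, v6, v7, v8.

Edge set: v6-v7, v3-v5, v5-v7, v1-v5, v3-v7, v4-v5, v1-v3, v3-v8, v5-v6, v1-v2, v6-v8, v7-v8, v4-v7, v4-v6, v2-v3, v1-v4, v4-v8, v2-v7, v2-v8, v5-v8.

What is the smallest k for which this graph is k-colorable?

v4, v5, v6, v7, v8 form a clique, so at least 5 colors are needed.
5 colors suffice: color 1 → {v1, v7}; color 2 → {v8}; color 3 → {v2, v5}; color 4 → {v3, v4}; color 5 → {v6}. Each edge has distinct colors on its endpoints.

5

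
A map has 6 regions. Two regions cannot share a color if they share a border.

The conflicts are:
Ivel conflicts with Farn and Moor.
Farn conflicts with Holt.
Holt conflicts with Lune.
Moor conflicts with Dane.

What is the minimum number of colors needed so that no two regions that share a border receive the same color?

Ivel and Moor conflict, so at least 2 colors are needed.
2 colors suffice: color 1 → {Farn, Lune, Moor}; color 2 → {Ivel, Holt, Dane}. Each listed conflict is separated.

2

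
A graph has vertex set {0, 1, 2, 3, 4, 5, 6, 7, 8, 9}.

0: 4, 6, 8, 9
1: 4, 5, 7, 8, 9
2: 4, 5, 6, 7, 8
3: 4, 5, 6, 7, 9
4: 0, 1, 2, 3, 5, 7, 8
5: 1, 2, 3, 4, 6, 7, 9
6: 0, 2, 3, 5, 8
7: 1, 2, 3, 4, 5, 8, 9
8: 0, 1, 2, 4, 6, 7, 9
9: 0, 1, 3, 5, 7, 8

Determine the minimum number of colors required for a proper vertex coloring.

3, 5, 7, 9 form a clique, so at least 4 colors are needed.
4 colors suffice: 0=yellow, 1=yellow, 2=yellow, 3=yellow, 4=green, 5=red, 6=blue, 7=blue, 8=red, 9=green. Every edge joins two different colors.

4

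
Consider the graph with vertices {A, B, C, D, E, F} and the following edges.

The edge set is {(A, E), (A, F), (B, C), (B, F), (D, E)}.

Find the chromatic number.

2

A and E are adjacent, so at least 2 colors are needed.
2 colors suffice: color 1 → {C, E, F}; color 2 → {A, B, D}. No two adjacent vertices share a color.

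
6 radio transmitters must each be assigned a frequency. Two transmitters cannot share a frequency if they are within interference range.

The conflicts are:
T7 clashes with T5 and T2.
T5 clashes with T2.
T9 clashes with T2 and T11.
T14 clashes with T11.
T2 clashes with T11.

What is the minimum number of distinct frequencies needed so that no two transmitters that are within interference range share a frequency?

T9, T2, T11 pairwise conflict, so at least 3 frequencies are needed.
3 frequencies suffice: frequency 1 → {T14, T2}; frequency 2 → {T7, T11}; frequency 3 → {T5, T9}. No two conflicting transmitters share a frequency.

3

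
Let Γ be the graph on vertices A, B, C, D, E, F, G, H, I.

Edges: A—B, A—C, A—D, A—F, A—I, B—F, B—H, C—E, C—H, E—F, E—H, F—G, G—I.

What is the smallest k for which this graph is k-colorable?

3

C, E, H are mutually adjacent, so at least 3 colors are needed.
3 colors suffice: color 1 → {A, E, G}; color 2 → {D, F, H, I}; color 3 → {B, C}. Each edge has distinct colors on its endpoints.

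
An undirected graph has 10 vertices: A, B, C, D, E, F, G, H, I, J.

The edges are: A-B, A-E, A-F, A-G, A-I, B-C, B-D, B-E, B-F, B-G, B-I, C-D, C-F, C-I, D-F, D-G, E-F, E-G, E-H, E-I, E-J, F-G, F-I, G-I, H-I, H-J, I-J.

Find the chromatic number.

6

A, B, E, F, G, I form a clique, so at least 6 colors are needed.
One proper 6-coloring: A=6, B=4, C=3, D=1, E=3, F=2, G=5, H=4, I=1, J=2. Every edge joins two different colors.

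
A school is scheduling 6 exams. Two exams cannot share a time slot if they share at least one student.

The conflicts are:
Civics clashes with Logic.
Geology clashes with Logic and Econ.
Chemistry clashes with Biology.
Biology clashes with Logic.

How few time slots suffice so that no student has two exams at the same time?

2

Biology and Logic conflict, so at least 2 time slots are needed.
2 time slots suffice: Civics=2, Geology=2, Chemistry=1, Biology=2, Logic=1, Econ=1. Each listed conflict is separated.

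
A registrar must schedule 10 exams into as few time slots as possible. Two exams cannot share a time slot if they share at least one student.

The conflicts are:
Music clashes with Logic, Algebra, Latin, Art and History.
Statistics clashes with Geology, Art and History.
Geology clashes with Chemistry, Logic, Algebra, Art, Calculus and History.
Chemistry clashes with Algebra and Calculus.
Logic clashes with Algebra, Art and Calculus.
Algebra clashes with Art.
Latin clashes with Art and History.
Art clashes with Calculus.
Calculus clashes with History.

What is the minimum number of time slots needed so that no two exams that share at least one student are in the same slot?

4

Geology, Logic, Art, Calculus all conflict with each other, so at least 4 time slots are needed.
4 time slots suffice: time slot 1 → {Music, Geology}; time slot 2 → {Chemistry, Art, History}; time slot 3 → {Statistics, Algebra, Latin, Calculus}; time slot 4 → {Logic}. No two conflicting exams share a time slot.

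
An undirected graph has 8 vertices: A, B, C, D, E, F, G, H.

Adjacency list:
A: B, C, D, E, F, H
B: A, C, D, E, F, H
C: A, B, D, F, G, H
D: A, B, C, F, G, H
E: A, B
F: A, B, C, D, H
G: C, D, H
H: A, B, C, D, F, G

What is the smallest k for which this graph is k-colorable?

6

A, B, C, D, F, H are pairwise adjacent (a clique of size 6), so at least 6 colors are needed.
6 colors suffice: color 1 → {E, H}; color 2 → {D}; color 3 → {B, G}; color 4 → {A}; color 5 → {C}; color 6 → {F}. No two adjacent vertices share a color.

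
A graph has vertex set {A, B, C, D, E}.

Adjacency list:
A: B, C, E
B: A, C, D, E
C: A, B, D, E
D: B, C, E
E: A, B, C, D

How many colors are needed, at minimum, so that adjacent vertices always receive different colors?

4

B, C, D, E form a clique, so at least 4 colors are needed.
4 colors suffice: color red → {E}; color blue → {C}; color green → {B}; color yellow → {A, D}. No two adjacent vertices share a color.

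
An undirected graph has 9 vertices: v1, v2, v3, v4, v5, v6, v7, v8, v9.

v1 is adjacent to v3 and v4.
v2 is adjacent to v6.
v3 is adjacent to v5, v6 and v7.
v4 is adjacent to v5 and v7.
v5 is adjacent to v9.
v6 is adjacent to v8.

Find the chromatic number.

2

v4 and v7 are adjacent, so at least 2 colors are needed.
A valid assignment using 2 colors: v1=2, v2=1, v3=1, v4=1, v5=2, v6=2, v7=2, v8=1, v9=1. No two adjacent vertices share a color.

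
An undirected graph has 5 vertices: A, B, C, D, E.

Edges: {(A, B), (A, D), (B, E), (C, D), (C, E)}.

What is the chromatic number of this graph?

The cycle C-E-B-A-D-C has odd length 5, so it cannot be 2-colored; at least 3 colors are needed.
A valid assignment using 3 colors: A=blue, B=red, C=red, D=green, E=blue. Each edge has distinct colors on its endpoints.

3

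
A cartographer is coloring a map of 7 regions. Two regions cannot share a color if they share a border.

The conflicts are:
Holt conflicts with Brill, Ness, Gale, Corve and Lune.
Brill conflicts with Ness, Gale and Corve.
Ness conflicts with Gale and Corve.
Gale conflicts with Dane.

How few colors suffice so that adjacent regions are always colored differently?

4

Holt, Brill, Ness, Gale pairwise conflict, so at least 4 colors are needed.
4 colors suffice: color 1 → {Holt, Dane}; color 2 → {Gale, Corve, Lune}; color 3 → {Ness}; color 4 → {Brill}. Each listed conflict is separated.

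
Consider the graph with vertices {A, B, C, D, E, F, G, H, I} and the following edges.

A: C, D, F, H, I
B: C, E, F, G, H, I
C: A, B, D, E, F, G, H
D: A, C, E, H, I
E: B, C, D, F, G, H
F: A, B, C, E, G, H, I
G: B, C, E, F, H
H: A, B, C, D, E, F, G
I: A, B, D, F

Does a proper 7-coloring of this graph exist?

The chromatic number is 6. B, C, E, F, G, H are mutually adjacent (a clique of size 6), so at least 6 colors are needed.
6 colors suffice: color 1 → {D, F}; color 2 → {C, I}; color 3 → {H}; color 4 → {A, E}; color 5 → {B}; color 6 → {G}.
Since 7 ≥ 6, a proper 7-coloring certainly exists.

Yes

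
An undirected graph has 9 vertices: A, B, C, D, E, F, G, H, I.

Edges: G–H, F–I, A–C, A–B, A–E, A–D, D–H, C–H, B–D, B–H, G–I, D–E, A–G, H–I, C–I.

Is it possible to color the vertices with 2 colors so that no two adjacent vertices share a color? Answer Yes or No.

A, D, E are pairwise adjacent, so at least 3 colors are needed.
So 2 colors are not enough.

No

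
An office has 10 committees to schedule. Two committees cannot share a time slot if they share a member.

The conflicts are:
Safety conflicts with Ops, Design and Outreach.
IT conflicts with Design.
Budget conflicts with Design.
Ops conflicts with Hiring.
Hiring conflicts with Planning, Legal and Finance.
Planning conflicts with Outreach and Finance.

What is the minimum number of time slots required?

Hiring, Planning, Finance are mutually in conflict, so at least 3 time slots are needed.
3 time slots suffice: time slot 1 → {Safety, IT, Budget, Hiring}; time slot 2 → {Ops, Planning, Design, Legal}; time slot 3 → {Outreach, Finance}. Each listed conflict is separated.

3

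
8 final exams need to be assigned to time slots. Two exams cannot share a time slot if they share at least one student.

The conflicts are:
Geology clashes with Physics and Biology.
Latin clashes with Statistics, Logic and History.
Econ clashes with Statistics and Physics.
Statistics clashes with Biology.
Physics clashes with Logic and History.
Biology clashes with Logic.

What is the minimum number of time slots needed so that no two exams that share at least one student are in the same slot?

3

The cycle Latin-Statistics-Econ-Physics-History-Latin has odd length 5, so it cannot be 2-colored; at least 3 time slots are needed.
3 time slots suffice: time slot 1 → {Latin, Physics, Biology}; time slot 2 → {Geology, Statistics, Logic, History}; time slot 3 → {Econ}. No two conflicting exams share a time slot.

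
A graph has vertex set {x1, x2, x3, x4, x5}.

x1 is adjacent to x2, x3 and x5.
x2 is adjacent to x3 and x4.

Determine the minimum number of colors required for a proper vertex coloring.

x1, x2, x3 are pairwise adjacent, so at least 3 colors are needed.
3 colors suffice: color 1 → {x1, x4}; color 2 → {x2, x5}; color 3 → {x3}. Each edge has distinct colors on its endpoints.

3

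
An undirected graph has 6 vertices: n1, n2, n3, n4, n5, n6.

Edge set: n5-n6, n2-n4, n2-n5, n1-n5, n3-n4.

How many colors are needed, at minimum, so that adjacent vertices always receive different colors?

n5 and n6 are adjacent, so at least 2 colors are needed.
2 colors suffice: color red → {n4, n5}; color blue → {n1, n2, n3, n6}. Each edge has distinct colors on its endpoints.

2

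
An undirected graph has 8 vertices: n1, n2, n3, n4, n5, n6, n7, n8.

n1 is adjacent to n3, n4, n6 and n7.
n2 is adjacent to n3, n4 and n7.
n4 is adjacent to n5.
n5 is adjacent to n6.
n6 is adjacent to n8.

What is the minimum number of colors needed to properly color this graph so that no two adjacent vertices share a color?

n6 and n8 are adjacent, so at least 2 colors are needed.
2 colors suffice: color 1 → {n1, n2, n5, n8}; color 2 → {n3, n4, n6, n7}. No two adjacent vertices share a color.

2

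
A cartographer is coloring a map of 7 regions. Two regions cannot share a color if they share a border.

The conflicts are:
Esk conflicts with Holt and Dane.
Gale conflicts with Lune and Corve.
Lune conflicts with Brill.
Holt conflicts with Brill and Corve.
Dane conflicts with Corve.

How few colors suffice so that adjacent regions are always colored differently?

3

The cycle Corve-Holt-Brill-Lune-Gale-Corve has odd length 5, so it cannot be 2-colored; at least 3 colors are needed.
A valid assignment using 3 colors: Esk=2, Gale=3, Lune=1, Holt=1, Dane=1, Brill=2, Corve=2. No two conflicting regions share a color.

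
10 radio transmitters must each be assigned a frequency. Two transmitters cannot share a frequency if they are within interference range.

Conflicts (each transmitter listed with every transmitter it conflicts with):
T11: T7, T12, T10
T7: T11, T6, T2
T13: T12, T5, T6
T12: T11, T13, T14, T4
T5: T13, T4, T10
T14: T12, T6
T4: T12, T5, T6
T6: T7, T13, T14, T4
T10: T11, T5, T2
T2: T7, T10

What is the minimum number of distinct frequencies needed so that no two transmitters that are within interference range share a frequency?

3

The cycle T12-T11-T10-T5-T13-T12 has odd length 5, so it cannot be 2-colored; at least 3 frequencies are needed.
A valid assignment using 3 frequencies: T11=2, T7=3, T13=2, T12=1, T5=3, T14=2, T4=2, T6=1, T10=1, T2=2. Each listed conflict is separated.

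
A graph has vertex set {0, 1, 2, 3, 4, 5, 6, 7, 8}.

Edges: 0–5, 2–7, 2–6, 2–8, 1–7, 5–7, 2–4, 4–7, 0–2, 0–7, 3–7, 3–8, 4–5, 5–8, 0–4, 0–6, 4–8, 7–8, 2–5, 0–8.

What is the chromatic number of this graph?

6

0, 2, 4, 5, 7, 8 form a clique, so at least 6 colors are needed.
One proper 6-coloring: 0=blue, 1=blue, 2=yellow, 3=blue, 4=orange, 5=purple, 6=red, 7=red, 8=green. Every edge joins two different colors.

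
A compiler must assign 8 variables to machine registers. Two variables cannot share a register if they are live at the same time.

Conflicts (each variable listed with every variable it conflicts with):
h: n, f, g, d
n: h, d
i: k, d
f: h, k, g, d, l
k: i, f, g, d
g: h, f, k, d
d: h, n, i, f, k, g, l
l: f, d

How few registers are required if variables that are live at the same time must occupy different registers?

f, k, g, d pairwise conflict, so at least 4 registers are needed.
4 registers suffice: h=3, n=2, i=2, f=2, k=3, g=4, d=1, l=3. No two conflicting variables share a register.

4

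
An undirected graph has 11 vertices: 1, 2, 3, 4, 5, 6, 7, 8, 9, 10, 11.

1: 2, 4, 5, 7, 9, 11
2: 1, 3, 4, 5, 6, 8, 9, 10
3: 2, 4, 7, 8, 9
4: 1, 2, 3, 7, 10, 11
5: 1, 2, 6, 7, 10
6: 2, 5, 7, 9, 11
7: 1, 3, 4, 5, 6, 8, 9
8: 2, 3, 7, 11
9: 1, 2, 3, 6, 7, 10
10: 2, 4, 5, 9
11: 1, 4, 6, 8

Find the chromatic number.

3

1, 7, 9 form a triangle, so at least 3 colors are needed.
3 colors suffice: color a → {2, 7, 11}; color b → {4, 5, 8, 9}; color c → {1, 3, 6, 10}. Every edge joins two different colors.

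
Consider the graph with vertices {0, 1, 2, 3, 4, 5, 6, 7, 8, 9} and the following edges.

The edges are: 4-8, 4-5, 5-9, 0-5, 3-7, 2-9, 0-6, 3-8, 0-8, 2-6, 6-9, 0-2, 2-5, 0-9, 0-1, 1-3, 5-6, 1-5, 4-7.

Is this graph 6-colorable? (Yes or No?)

The chromatic number is 5. 0, 2, 5, 6, 9 are mutually adjacent (a clique of size 5), so at least 5 colors are needed.
5 colors suffice: color a → {0, 3, 4}; color b → {5, 7, 8}; color c → {1, 6}; color d → {9}; color e → {2}.
Since 6 ≥ 5, a proper 6-coloring certainly exists.

Yes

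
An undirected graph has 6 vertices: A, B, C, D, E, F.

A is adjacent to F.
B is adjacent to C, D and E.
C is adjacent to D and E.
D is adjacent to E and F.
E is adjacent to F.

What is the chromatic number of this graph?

4

B, C, D, E are pairwise adjacent (a clique of size 4), so at least 4 colors are needed.
One proper 4-coloring: A=red, B=green, C=yellow, D=blue, E=red, F=green. No two adjacent vertices share a color.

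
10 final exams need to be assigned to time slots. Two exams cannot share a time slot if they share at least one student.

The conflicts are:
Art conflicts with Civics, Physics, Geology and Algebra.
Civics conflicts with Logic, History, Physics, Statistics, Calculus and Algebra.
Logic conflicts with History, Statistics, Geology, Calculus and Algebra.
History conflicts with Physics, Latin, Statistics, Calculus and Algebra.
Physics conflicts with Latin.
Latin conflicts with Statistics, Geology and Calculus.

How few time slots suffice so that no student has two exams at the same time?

4

Civics, Logic, History, Algebra pairwise conflict, so at least 4 time slots are needed.
4 time slots suffice: time slot 1 → {Civics, Latin}; time slot 2 → {Art, History}; time slot 3 → {Logic, Physics}; time slot 4 → {Statistics, Geology, Calculus, Algebra}. No two conflicting exams share a time slot.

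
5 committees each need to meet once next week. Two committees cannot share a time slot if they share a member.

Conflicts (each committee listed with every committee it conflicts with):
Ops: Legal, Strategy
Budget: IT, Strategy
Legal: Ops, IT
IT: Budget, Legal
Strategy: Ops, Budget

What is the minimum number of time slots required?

The cycle Ops-Strategy-Budget-IT-Legal-Ops has odd length 5, so it cannot be 2-colored; at least 3 time slots are needed.
3 time slots suffice: time slot 1 → {Ops, Budget}; time slot 2 → {IT, Strategy}; time slot 3 → {Legal}. Every pair that conflicts lands in different time slots.

3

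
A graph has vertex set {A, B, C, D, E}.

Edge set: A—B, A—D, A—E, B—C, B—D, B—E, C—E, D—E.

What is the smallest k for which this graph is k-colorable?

4

A, B, D, E are pairwise adjacent (a clique of size 4), so at least 4 colors are needed.
4 colors suffice: A=green, B=red, C=green, D=yellow, E=blue. Every edge joins two different colors.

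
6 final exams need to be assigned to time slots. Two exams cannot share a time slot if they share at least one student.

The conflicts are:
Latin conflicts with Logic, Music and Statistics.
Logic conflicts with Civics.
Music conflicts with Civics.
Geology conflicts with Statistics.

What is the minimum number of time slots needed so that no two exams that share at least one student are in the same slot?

Latin and Statistics conflict, so at least 2 time slots are needed.
Using 2 time slots: Latin=1, Logic=2, Music=2, Geology=1, Statistics=2, Civics=1. No two conflicting exams share a time slot.

2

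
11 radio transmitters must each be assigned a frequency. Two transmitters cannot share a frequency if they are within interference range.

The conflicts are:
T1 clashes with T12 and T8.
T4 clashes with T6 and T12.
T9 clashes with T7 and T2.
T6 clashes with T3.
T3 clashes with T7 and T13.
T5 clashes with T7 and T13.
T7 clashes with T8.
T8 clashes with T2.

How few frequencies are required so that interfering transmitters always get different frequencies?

The cycle T1-T12-T4-T6-T3-T7-T8-T1 has odd length 7, so it cannot be 2-colored; at least 3 frequencies are needed.
3 frequencies suffice: frequency 1 → {T6, T12, T7, T13, T2}; frequency 2 → {T4, T9, T3, T5, T8}; frequency 3 → {T1}. No two conflicting transmitters share a frequency.

3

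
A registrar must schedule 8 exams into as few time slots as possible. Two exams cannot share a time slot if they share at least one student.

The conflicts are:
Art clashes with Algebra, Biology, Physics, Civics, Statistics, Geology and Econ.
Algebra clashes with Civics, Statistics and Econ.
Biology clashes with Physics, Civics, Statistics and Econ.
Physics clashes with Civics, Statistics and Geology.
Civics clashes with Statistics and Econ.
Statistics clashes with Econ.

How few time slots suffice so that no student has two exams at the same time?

5

Art, Algebra, Civics, Statistics, Econ pairwise conflict, so at least 5 time slots are needed.
A valid assignment using 5 time slots: Art=1, Algebra=5, Biology=5, Physics=4, Civics=2, Statistics=3, Geology=2, Econ=4. No two conflicting exams share a time slot.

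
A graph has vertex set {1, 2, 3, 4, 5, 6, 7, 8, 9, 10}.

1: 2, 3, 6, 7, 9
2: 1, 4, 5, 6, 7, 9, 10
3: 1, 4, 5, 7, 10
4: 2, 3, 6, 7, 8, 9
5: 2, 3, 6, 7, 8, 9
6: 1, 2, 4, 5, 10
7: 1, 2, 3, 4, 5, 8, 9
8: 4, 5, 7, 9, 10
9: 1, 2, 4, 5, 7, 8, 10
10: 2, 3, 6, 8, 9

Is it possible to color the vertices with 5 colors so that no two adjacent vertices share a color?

Yes

The chromatic number is 4. 2, 4, 7, 9 form a clique, so at least 4 colors are needed.
One proper 4-coloring: 1=d, 2=a, 3=a, 4=d, 5=d, 6=c, 7=b, 8=a, 9=c, 10=b.
Since 5 ≥ 4, a proper 5-coloring certainly exists.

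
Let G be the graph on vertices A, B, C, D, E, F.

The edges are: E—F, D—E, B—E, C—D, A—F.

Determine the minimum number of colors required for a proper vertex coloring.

2

C and D are adjacent, so at least 2 colors are needed.
2 colors suffice: color 1 → {A, C, E}; color 2 → {B, D, F}. No two adjacent vertices share a color.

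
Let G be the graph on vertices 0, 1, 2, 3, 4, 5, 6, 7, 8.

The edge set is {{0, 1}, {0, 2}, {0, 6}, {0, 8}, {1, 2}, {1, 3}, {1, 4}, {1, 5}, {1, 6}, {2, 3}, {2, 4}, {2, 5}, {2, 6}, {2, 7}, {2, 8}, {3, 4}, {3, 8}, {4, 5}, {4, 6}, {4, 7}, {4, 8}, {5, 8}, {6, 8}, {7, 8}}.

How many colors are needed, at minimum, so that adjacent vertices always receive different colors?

4

0, 2, 6, 8 are pairwise adjacent (a clique of size 4), so at least 4 colors are needed.
A valid assignment using 4 colors: 0=green, 1=blue, 2=red, 3=yellow, 4=green, 5=yellow, 6=yellow, 7=yellow, 8=blue. Every edge joins two different colors.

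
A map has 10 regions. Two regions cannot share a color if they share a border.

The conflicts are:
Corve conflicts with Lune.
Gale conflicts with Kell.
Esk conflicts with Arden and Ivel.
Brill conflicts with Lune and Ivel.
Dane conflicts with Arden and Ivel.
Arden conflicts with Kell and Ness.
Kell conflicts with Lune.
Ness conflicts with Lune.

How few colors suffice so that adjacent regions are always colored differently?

2

Brill and Lune conflict, so at least 2 colors are needed.
2 colors suffice: color 1 → {Gale, Arden, Lune, Ivel}; color 2 → {Corve, Esk, Brill, Dane, Kell, Ness}. Every pair that conflicts lands in different colors.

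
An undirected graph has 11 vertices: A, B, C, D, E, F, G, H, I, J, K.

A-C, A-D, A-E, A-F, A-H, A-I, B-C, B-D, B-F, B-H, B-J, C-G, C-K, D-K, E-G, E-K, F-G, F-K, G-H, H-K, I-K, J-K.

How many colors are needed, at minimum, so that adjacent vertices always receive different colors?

A and H are adjacent, so at least 2 colors are needed.
One proper 2-coloring: A=1, B=1, C=2, D=2, E=2, F=2, G=1, H=2, I=2, J=2, K=1. No two adjacent vertices share a color.

2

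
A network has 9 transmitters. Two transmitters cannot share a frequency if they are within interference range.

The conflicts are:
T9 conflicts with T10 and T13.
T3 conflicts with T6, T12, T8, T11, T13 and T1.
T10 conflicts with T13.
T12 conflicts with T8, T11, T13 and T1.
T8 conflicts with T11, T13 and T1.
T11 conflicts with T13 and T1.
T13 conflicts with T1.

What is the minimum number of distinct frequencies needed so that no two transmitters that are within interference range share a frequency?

T3, T12, T8, T11, T13, T1 pairwise conflict, so at least 6 frequencies are needed.
Using 6 frequencies: T9=3, T3=2, T10=2, T6=1, T12=5, T8=3, T11=6, T13=1, T1=4. Each listed conflict is separated.

6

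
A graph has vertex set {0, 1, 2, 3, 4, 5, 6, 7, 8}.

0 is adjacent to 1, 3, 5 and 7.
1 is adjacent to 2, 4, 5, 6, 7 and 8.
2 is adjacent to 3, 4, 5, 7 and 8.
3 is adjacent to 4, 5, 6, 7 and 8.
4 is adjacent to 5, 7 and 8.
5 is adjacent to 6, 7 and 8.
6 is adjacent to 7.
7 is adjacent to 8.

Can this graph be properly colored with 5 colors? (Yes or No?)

No

1, 2, 4, 5, 7, 8 are pairwise adjacent (a clique of size 6), so at least 6 colors are needed.
So 5 colors are not enough.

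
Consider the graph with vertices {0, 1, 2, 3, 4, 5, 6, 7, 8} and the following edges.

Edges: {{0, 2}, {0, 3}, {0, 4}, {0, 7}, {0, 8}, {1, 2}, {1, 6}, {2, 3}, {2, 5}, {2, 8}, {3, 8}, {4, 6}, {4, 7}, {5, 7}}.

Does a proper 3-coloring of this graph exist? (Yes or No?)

No

0, 2, 3, 8 are pairwise adjacent (a clique of size 4), so at least 4 colors are needed.
So 3 colors are not enough.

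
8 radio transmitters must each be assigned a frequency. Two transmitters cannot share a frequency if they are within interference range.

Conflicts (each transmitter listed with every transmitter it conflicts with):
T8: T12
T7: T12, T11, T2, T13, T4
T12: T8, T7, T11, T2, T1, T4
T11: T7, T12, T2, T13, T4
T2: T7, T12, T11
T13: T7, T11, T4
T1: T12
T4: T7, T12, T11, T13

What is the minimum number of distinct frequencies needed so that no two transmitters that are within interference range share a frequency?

T7, T12, T11, T2 are mutually in conflict, so at least 4 frequencies are needed.
4 frequencies suffice: T8=2, T7=3, T12=1, T11=2, T2=4, T13=1, T1=2, T4=4. No two conflicting transmitters share a frequency.

4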